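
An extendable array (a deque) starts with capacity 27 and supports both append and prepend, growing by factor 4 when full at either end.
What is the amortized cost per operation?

Growth at either end copies all elements; capacities form a geometric sequence with ratio 4, so total copy cost over n operations is O(n) (two geometric series). Amortized O(1).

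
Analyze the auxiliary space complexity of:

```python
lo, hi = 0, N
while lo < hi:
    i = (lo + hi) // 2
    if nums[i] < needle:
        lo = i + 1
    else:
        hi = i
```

Space complexity: O(1).
Only a constant amount of auxiliary storage is used; nothing grows with n.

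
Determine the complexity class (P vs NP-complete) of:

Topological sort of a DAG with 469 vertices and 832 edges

This problem is in P: DFS-based topological sort runs in O(V+E).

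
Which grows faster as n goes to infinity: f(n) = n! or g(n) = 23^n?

f(n) = n! grows faster: n!/23^n -> infinity by Stirling.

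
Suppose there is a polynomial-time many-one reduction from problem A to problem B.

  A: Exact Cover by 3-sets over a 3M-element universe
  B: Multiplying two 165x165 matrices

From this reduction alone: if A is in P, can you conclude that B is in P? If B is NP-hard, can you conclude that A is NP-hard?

A poly-time reduction A <=_p B transfers tractability DOWN (B easy => A easy) and hardness UP (A hard => B hard), not the reverse.
From A in P, the reduction alone does NOT give B in P: any problem in P trivially reduces to SAT, yet SAT is not known to be in P.
From B NP-hard, the reduction alone does NOT give A NP-hard: again, easy problems reduce to hard ones.
(Here in fact A is NP-complete and B is in P, so no such reduction is known -- its existence would imply P = NP; the analysis concerns only what the assumed reduction would or would not let you conclude.)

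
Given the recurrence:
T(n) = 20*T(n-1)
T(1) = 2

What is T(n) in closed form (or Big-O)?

Each step multiplies by 20. T(n) = T(1)*20^(n-1) = 2*20^(n-1).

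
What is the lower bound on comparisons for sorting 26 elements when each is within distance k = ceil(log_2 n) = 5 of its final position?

Partition the 26 positions into floor(n/k) blocks of k = 5 consecutive positions; any permutation within a block keeps every element within k of its final position, so there are at least (k!)^(n/k) distinguishable inputs. Lower bound: log_2((k!)^(n/k)) = (n/k) * log_2(k!) = Theta(n log k); with k = ceil(log_2 n), this is Omega(n log log n).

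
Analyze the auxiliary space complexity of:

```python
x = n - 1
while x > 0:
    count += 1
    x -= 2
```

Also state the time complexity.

Space complexity: O(1).
Only a constant amount of auxiliary storage is used; nothing grows with n.
Time complexity: O(n).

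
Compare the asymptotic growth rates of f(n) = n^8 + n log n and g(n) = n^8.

f(n) = n^8 + n log n and g(n) = n^8 are Theta of each other: the lower-order n log n term is o(n^8); both are Theta(n^8).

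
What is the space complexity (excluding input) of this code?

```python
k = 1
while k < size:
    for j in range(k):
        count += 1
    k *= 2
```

Space complexity: O(1).
Only a constant amount of auxiliary storage is used; nothing grows with n.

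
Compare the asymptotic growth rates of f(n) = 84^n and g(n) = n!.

g(n) = n! grows faster: n!/84^n -> infinity by Stirling.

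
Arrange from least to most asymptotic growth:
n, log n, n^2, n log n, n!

Ordered by growth rate: log n < n < n log n < n^2 < n!.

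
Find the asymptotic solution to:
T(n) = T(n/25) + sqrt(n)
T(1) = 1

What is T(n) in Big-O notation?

Each level contributes sqrt(n/25^k). Geometric series with ratio 1/sqrt(25) < 1 sums to O(sqrt(n)).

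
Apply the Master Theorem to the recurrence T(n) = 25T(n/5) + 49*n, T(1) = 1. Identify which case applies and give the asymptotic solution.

a=25, b=5, f(n)=49*n.
log_5(25) = 2 > 1.
Since f(n) = O(n^1) is polynomially smaller than n^2, Case 1 applies.
T(n) = Theta(n^2).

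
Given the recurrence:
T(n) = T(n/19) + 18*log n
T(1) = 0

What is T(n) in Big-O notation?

Each of the log_19(n) levels adds O(log n). T(n) = O(log^2 n).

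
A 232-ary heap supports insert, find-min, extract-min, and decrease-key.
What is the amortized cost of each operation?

The 232-ary heap has height O(log_232 n). Insert sifts up: O(log_232 n). Find-min reads the root: O(1). Extract-min sifts down comparing 232 children per level: O(232 * log_232 n). Decrease-key sifts up: O(log_232 n).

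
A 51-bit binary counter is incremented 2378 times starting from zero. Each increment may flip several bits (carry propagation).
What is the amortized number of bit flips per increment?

Bit i flips on every 2^i-th increment, so over 2378 increments bit i flips floor(2378/2^i) times. Summing over i: total flips < 2 * 2378. Amortized: < 2 = O(1) per increment.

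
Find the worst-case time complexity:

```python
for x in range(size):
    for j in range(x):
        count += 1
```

Time complexity: O(n^2).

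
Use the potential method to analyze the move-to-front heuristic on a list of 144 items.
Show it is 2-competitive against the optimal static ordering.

Let Phi = number of inversions between the MTF list and the optimal static list (0 <= Phi <= C(144,2)). Accessing an element at MTF position k and optimal position j: the move-to-front destroys all k-1 inversions in front of it that are not in front in optimal (>= k-j of them) and creates at most j-1 new ones. Amortized cost <= k + (j-1) - (k-j) = 2j - 1 <= 2 * optimal cost.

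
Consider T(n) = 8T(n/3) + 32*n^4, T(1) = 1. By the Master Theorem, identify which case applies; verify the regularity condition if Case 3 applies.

a=8, b=3, f(n)=32*n^4.
log_3(8) = 1.893 < 4.
f(n) = Omega(n^(1.893+epsilon)) for some epsilon > 0, so Case 3 is the candidate.
Regularity: a*f(n/b) = 8*32*(n/3)^4 = (8/81)*32*n^4 <= c*f(n) with c = 8/81 < 1. Satisfied.
Case 3: T(n) = Theta(n^4).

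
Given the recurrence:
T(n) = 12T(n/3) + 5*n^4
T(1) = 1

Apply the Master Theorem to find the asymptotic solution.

a=12, b=3, f(n)=5*n^4. log_3(12) = 2.262 < 4. Case 3: T(n) = O(n^4).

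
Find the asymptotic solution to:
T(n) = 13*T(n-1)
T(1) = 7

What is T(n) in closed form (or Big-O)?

Each step multiplies by 13. T(n) = T(1)*13^(n-1) = 7*13^(n-1).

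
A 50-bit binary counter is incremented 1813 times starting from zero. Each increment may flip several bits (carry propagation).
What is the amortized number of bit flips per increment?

Bit i flips on every 2^i-th increment, so over 1813 increments bit i flips floor(1813/2^i) times. Summing over i: total flips < 2 * 1813. Amortized: < 2 = O(1) per increment.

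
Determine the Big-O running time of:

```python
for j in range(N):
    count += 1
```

Time complexity: O(n).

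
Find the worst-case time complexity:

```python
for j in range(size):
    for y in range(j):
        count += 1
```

Time complexity: O(n^2).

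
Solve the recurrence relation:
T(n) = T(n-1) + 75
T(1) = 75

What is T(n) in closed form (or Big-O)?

Unrolling: T(n) = T(n-1) + 75 = T(n-2) + 2*75 = ... = T(1) + (n-1)*75 = 75 + (n-1)*75 = 75n.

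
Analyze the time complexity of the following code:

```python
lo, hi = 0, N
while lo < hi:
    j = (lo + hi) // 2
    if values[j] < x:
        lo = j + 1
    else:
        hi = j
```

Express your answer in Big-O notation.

Time complexity: O(log n).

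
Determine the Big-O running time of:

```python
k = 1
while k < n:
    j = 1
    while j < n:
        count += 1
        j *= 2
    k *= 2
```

Time complexity: O(log^2 n).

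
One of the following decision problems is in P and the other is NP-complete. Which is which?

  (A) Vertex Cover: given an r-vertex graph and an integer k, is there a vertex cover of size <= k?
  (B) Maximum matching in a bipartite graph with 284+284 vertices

(A) is NP-complete: one of Karp's 21 NP-complete problems (with k part of the input; for any fixed constant k it is in P).
(B) is P: Hopcroft-Karp runs in O(E sqrt(V)).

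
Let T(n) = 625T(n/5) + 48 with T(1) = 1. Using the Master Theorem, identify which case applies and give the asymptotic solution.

a=625, b=5, f(n)=48.
log_5(625) = 4 > 0.
Since f(n) = O(n^0) is polynomially smaller than n^4, Case 1 applies.
T(n) = Theta(n^4).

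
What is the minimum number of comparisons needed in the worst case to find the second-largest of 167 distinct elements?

Lower bound: finding the max needs 167-1 comparisons. By the adversary weight-doubling argument, the max must personally win >= ceil(log_2(167)) = 8 comparisons; the 2nd-largest is among those 8 losers, needing 8-1 more comparisons. Total >= 167-1 + 8-1 = 173. A balanced knockout tournament achieves this.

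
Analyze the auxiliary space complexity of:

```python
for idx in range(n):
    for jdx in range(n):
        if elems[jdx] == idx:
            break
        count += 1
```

Space complexity: O(1).
Only a constant amount of auxiliary storage is used; nothing grows with n.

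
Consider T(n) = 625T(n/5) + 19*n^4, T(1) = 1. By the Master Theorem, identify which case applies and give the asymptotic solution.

a=625, b=5, f(n)=19*n^4.
log_5(625) = 4, so n^(log_b(a)) = n^4.
f(n) = Theta(n^4), so Case 2 applies.
T(n) = Theta(n^4 log n).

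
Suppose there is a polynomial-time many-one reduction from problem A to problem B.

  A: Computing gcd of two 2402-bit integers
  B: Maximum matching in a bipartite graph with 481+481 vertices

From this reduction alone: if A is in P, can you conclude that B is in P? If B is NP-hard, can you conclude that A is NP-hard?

A poly-time reduction A <=_p B transfers tractability DOWN (B easy => A easy) and hardness UP (A hard => B hard), not the reverse.
From A in P, the reduction alone does NOT give B in P: any problem in P trivially reduces to SAT, yet SAT is not known to be in P.
From B NP-hard, the reduction alone does NOT give A NP-hard: again, easy problems reduce to hard ones.
(Here in fact A is P and B is P.)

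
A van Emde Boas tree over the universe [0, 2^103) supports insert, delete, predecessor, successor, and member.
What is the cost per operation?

vEB recursively partitions [0, 10141204801825835211973625643008) into sqrt(u) clusters of size sqrt(u). Each operation recurses into either one cluster or the summary, never both: T(u) = T(sqrt(u)) + O(1) => T(u) = O(log log u) = O(log 103). This is worst-case, not just amortized.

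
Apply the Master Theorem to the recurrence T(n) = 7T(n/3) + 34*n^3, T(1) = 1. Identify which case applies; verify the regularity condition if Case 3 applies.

a=7, b=3, f(n)=34*n^3.
log_3(7) = 1.771 < 3.
f(n) = Omega(n^(1.771+epsilon)) for some epsilon > 0, so Case 3 is the candidate.
Regularity: a*f(n/b) = 7*34*(n/3)^3 = (7/27)*34*n^3 <= c*f(n) with c = 7/27 < 1. Satisfied.
Case 3: T(n) = Theta(n^3).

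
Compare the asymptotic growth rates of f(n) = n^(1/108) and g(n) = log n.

f(n) = n^(1/108) grows faster: any positive power of n dominates log n.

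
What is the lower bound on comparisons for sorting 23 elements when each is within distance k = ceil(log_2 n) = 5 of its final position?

Partition the 23 positions into floor(n/k) blocks of k = 5 consecutive positions; any permutation within a block keeps every element within k of its final position, so there are at least (k!)^(n/k) distinguishable inputs. Lower bound: log_2((k!)^(n/k)) = (n/k) * log_2(k!) = Theta(n log k); with k = ceil(log_2 n), this is Omega(n log log n).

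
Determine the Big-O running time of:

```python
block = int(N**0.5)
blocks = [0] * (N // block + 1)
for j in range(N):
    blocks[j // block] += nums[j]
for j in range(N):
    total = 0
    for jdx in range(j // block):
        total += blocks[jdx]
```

Time complexity: O(n * sqrt(n)).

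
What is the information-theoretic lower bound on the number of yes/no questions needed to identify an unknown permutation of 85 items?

There are 85! = 281710411438055027694947944226061159480056634330574206405101912752560026159795933451040286452340924018275123200000000000000000000 permutations. Each yes/no question gives at most 1 bit, so at least ceil(log_2(281710411438055027694947944226061159480056634330574206405101912752560026159795933451040286452340924018275123200000000000000000000)) = 427 questions are needed.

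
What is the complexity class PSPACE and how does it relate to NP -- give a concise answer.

PSPACE is the class of problems solvable with polynomial space. NP is a subset of PSPACE (a poly-space machine can enumerate all certificates). PSPACE-complete problems include QBF (quantified Boolean formulas) and generalized games. It is unknown whether NP = PSPACE.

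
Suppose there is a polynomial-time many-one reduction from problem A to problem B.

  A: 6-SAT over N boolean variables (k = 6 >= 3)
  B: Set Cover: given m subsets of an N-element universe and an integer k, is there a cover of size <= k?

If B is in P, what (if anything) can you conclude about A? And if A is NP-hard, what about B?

A poly-time reduction A <=_p B means any A-instance can be transformed to a B-instance in poly time.
If B is in P: compose the reduction with B's poly-time algorithm to solve A in poly time, so A is in P.
If A is NP-hard: every NP problem reduces to A, which reduces to B; composing reductions, every NP problem reduces to B, so B is NP-hard.
(Here in fact A is NP-complete and B is NP-complete.)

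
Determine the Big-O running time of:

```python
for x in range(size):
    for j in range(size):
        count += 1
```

Time complexity: O(n^2).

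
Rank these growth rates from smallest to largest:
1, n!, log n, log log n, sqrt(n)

Ordered by growth rate: 1 < log log n < log n < sqrt(n) < n!.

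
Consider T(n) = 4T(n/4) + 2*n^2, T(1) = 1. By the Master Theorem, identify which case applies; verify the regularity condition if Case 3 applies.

a=4, b=4, f(n)=2*n^2.
log_4(4) = 1 < 2.
f(n) = Omega(n^(1+epsilon)) for some epsilon > 0, so Case 3 is the candidate.
Regularity: a*f(n/b) = 4*2*(n/4)^2 = (4/16)*2*n^2 <= c*f(n) with c = 4/16 < 1. Satisfied.
Case 3: T(n) = Theta(n^2).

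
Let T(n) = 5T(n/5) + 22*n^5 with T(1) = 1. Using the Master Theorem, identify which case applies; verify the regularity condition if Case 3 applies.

a=5, b=5, f(n)=22*n^5.
log_5(5) = 1 < 5.
f(n) = Omega(n^(1+epsilon)) for some epsilon > 0, so Case 3 is the candidate.
Regularity: a*f(n/b) = 5*22*(n/5)^5 = (5/3125)*22*n^5 <= c*f(n) with c = 5/3125 < 1. Satisfied.
Case 3: T(n) = Theta(n^5).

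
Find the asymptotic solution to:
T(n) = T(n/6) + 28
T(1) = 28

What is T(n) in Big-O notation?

Each step divides n by 6 and adds 28. After log_6(n) steps, T(n) = O(log n).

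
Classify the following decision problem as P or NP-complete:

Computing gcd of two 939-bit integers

This problem is in P: the Euclidean algorithm runs in polynomial time in the bit-length.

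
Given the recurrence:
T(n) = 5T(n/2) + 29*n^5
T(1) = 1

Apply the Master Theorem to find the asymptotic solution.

a=5, b=2, f(n)=29*n^5. log_2(5) = 2.322 < 5. Case 3: T(n) = O(n^5).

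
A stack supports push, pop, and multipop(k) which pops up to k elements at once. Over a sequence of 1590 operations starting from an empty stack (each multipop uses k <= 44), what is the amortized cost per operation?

Each element is pushed exactly once and popped at most once (whether by pop or as part of a multipop). So the total number of individual pops over the whole sequence is at most the number of pushes, which is at most 1590. Total work <= 2 * 1590, hence O(1) amortized per operation.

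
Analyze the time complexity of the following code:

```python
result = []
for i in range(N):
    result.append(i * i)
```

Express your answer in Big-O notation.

Time complexity: O(n).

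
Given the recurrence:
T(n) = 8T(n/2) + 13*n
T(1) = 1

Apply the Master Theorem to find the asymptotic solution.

a=8, b=2, f(n)=13*n. log_2(8) = 3. Case 1 of Master Theorem: T(n) = O(n^3).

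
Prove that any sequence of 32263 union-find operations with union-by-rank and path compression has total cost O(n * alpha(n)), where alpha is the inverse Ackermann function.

Using Tarjan's analysis with rank-based potential function. Union-by-rank keeps tree height O(log n). Path compression flattens paths during find. For n = 32263 operations, total cost is O(n * alpha(n)), effectively O(n) since alpha grows incredibly slowly.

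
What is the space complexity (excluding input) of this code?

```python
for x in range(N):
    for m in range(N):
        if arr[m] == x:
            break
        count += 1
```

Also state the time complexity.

Space complexity: O(1).
Only a constant amount of auxiliary storage is used; nothing grows with n.
Time complexity: O(n^2).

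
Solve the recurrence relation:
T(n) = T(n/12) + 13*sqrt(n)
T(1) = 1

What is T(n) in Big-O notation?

Each level contributes sqrt(n/12^k). Geometric series with ratio 1/sqrt(12) < 1 sums to O(sqrt(n)).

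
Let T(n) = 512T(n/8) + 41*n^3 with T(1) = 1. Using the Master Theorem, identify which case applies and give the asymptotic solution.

a=512, b=8, f(n)=41*n^3.
log_8(512) = 3, so n^(log_b(a)) = n^3.
f(n) = Theta(n^3), so Case 2 applies.
T(n) = Theta(n^3 log n).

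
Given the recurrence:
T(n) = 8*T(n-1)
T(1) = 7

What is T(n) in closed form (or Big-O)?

Each step multiplies by 8. T(n) = T(1)*8^(n-1) = 7*8^(n-1).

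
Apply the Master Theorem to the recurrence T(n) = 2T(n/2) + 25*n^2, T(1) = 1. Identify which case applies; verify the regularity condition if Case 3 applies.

a=2, b=2, f(n)=25*n^2.
log_2(2) = 1 < 2.
f(n) = Omega(n^(1+epsilon)) for some epsilon > 0, so Case 3 is the candidate.
Regularity: a*f(n/b) = 2*25*(n/2)^2 = (2/4)*25*n^2 <= c*f(n) with c = 2/4 < 1. Satisfied.
Case 3: T(n) = Theta(n^2).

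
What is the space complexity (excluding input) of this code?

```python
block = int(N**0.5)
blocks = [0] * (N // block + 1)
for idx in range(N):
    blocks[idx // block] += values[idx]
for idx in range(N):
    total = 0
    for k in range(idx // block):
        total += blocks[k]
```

Space complexity: O(sqrt(n)).
Storage scales with sqrt(n).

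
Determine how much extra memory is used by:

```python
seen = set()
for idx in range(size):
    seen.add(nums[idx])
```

Space complexity: O(n).
Auxiliary storage grows linearly with the input size n in the worst case.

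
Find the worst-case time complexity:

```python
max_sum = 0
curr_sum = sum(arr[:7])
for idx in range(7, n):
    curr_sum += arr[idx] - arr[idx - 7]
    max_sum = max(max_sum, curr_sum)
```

Time complexity: O(n).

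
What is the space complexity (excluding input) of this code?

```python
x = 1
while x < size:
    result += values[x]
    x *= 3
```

Space complexity: O(1).
Only a constant amount of auxiliary storage is used; nothing grows with n.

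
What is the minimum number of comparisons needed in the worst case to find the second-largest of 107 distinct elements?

Lower bound: finding the max needs 107-1 comparisons. By the adversary weight-doubling argument, the max must personally win >= ceil(log_2(107)) = 7 comparisons; the 2nd-largest is among those 7 losers, needing 7-1 more comparisons. Total >= 107-1 + 7-1 = 112. A balanced knockout tournament achieves this.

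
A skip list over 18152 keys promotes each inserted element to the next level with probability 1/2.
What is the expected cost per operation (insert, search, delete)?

Expected number of levels is O(log_2(18152)) = O(log n). A search visits O(1) expected nodes per level over O(log n) levels. Insert/delete are a search plus O(1) pointer updates per level. Expected O(log n) per operation.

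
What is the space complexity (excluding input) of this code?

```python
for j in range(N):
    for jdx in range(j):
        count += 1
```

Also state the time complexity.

Space complexity: O(1).
Only a constant amount of auxiliary storage is used; nothing grows with n.
Time complexity: O(n^2).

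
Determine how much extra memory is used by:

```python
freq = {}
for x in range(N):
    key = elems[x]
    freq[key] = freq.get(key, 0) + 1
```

Space complexity: O(n).
Auxiliary storage grows linearly with the input size n in the worst case.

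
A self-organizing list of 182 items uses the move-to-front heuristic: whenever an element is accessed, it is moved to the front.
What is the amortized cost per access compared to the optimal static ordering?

With potential Phi = number of inversions between the MTF list and the optimal static list (at most C(182,2)), each access has amortized cost at most 2 * (cost under optimal static ordering). This is the move-to-front 2-competitiveness result.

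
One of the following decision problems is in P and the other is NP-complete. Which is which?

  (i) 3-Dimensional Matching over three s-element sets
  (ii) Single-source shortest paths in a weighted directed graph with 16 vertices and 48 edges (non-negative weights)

(i) is NP-complete: one of Karp's 21 NP-complete problems.
(ii) is P: Dijkstra's algorithm runs in O((V+E) log V).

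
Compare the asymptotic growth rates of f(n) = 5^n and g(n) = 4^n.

f(n) = 5^n grows faster: (5/4)^n -> infinity since 5/4 > 1.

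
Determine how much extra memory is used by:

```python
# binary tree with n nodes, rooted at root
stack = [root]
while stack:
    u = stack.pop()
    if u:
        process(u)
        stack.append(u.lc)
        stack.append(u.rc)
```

Space complexity: O(n).
Auxiliary storage grows linearly with the input size n in the worst case.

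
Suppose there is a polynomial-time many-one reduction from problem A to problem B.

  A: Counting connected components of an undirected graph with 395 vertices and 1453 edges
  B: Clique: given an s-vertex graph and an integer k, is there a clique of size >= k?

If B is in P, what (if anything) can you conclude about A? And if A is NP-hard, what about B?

A poly-time reduction A <=_p B means any A-instance can be transformed to a B-instance in poly time.
If B is in P: compose the reduction with B's poly-time algorithm to solve A in poly time, so A is in P.
If A is NP-hard: every NP problem reduces to A, which reduces to B; composing reductions, every NP problem reduces to B, so B is NP-hard.
(Here in fact A is P and B is NP-complete.)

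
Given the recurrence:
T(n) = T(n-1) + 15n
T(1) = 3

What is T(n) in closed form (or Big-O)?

Unrolling: T(n) = 3 + 15*(2 + 3 + ... + n) = 3 + 15*(n(n+1)/2 - 1) = O(n^2).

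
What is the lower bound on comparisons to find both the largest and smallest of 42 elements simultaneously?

Pair elements first (floor(42/2) comparisons), then find max among winners and min among losers. Total: ceil(3*42/2) - 2 = 61 comparisons.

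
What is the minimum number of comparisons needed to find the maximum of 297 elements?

Finding the maximum requires 296 comparisons. Each comparison eliminates exactly one candidate. With 297 candidates, we need 296 eliminations.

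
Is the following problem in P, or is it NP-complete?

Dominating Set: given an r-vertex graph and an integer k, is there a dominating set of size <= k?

This problem is NP-complete: reduces from Set Cover (with k part of the input).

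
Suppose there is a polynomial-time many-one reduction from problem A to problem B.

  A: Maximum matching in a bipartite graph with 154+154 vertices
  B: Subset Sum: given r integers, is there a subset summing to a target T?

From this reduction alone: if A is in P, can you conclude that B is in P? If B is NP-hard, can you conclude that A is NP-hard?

A poly-time reduction A <=_p B transfers tractability DOWN (B easy => A easy) and hardness UP (A hard => B hard), not the reverse.
From A in P, the reduction alone does NOT give B in P: any problem in P trivially reduces to SAT, yet SAT is not known to be in P.
From B NP-hard, the reduction alone does NOT give A NP-hard: again, easy problems reduce to hard ones.
(Here in fact A is P and B is NP-complete.)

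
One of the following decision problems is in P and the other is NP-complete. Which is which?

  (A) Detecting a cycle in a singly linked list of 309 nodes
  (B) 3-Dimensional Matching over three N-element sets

(A) is P: Floyd's tortoise-and-hare runs in O(n) time, O(1) space.
(B) is NP-complete: one of Karp's 21 NP-complete problems.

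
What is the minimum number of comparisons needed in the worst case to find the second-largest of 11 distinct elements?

Lower bound: finding the max needs 11-1 comparisons. By the adversary weight-doubling argument, the max must personally win >= ceil(log_2(11)) = 4 comparisons; the 2nd-largest is among those 4 losers, needing 4-1 more comparisons. Total >= 11-1 + 4-1 = 13. A balanced knockout tournament achieves this.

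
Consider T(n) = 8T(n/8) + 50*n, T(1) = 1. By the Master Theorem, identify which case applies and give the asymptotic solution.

a=8, b=8, f(n)=50*n.
log_8(8) = 1, so n^(log_b(a)) = n.
f(n) = Theta(n), so Case 2 applies.
T(n) = Theta(n log n).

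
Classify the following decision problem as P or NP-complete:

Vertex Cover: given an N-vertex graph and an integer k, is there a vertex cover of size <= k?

This problem is NP-complete: one of Karp's 21 NP-complete problems (with k part of the input; for any fixed constant k it is in P).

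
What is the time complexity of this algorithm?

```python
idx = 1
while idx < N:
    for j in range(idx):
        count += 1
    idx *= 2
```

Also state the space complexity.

Time complexity: O(n).
Space complexity: O(1).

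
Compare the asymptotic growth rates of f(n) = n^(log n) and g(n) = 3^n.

g(n) = 3^n grows faster: take logs: log(n^(log n)) = (log n)^2, log(3^n) = n log 3; n dominates (log n)^2.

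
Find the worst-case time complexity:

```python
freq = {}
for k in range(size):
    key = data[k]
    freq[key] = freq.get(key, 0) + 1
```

Time complexity: O(n).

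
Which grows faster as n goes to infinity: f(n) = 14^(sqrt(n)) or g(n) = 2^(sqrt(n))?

f(n) = 14^(sqrt(n)) grows faster: ratio is (14/2)^(sqrt(n)) -> infinity since 14/2 > 1.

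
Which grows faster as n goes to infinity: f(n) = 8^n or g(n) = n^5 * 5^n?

f(n) = 8^n grows faster: 8^n / (n^5 5^n) = (8/5)^n / n^5 -> infinity since 8/5 > 1.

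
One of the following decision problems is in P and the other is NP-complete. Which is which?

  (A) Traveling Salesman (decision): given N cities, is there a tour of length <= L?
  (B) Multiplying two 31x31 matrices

(A) is NP-complete: reduces from Hamiltonian Cycle.
(B) is P: the schoolbook algorithm runs in O(n^3).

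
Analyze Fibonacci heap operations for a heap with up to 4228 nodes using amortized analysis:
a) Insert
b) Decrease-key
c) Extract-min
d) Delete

Fibonacci heaps use lazy consolidation. Potential function Phi = t + 2m (t = number of trees, m = marked nodes).
- Insert: O(1) actual, Delta Phi = +1 (one new tree) => O(1) amortized.
- Decrease-key: with c cascading cuts, actual cost is O(c); Delta Phi <= c - 2(c-1) + 2 = 4 - c (c new trees; >= c-1 marks cleared; <= 1 new mark). Amortized O(c) + (4 - c) = O(1).
- Extract-min: O(D(n) + t) actual; consolidation drops t to <= D(n)+1, so Delta Phi pays for the t term. D(n) = O(log n) for n = 4228 => O(log n) amortized.
- Delete: decrease-key to -inf then extract-min = O(log n).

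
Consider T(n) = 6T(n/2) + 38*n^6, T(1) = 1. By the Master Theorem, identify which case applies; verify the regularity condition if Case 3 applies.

a=6, b=2, f(n)=38*n^6.
log_2(6) = 2.585 < 6.
f(n) = Omega(n^(2.585+epsilon)) for some epsilon > 0, so Case 3 is the candidate.
Regularity: a*f(n/b) = 6*38*(n/2)^6 = (6/64)*38*n^6 <= c*f(n) with c = 6/64 < 1. Satisfied.
Case 3: T(n) = Theta(n^6).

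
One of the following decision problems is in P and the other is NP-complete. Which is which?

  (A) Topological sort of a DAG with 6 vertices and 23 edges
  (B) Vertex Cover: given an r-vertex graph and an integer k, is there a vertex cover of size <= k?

(A) is P: DFS-based topological sort runs in O(V+E).
(B) is NP-complete: one of Karp's 21 NP-complete problems (with k part of the input; for any fixed constant k it is in P).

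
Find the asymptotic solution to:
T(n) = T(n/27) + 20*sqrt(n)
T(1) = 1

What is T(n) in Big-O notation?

Each level contributes sqrt(n/27^k). Geometric series with ratio 1/sqrt(27) < 1 sums to O(sqrt(n)).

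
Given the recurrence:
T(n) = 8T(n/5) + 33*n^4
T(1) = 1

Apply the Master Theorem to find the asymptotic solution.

a=8, b=5, f(n)=33*n^4. log_5(8) = 1.292 < 4. Case 3: T(n) = O(n^4).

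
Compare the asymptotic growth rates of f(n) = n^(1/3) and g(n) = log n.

f(n) = n^(1/3) grows faster: any positive power of n dominates log n.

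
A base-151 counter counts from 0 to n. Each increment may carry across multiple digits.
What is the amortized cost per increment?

Digit at position i changes every 151^i increments. Total digit changes over n increments: n * 151/(151-1) = O(n). Amortized: O(1).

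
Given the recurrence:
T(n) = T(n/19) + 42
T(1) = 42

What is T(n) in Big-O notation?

Each step divides n by 19 and adds 42. After log_19(n) steps, T(n) = O(log n).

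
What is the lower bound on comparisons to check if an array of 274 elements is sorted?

To verify 274 elements are sorted, we must compare each consecutive pair. Skipping any pair allows an adversary to swap them. Therefore 273 comparisons are necessary and sufficient.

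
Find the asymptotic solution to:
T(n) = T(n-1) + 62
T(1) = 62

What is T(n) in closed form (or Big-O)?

Unrolling: T(n) = T(n-1) + 62 = T(n-2) + 2*62 = ... = T(1) + (n-1)*62 = 62 + (n-1)*62 = 62n.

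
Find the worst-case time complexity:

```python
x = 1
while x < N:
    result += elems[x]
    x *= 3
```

Time complexity: O(log n).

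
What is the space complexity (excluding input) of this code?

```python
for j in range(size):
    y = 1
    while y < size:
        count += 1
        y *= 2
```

Space complexity: O(1).
Only a constant amount of auxiliary storage is used; nothing grows with n.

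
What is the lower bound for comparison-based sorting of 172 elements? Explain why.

A comparison-based sorting algorithm corresponds to a decision tree. With 172! possible permutations, the tree has 172! leaves. The height is at least log_2(172!) = Omega(n log n) by Stirling's approximation.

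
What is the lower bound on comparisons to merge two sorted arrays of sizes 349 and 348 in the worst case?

Adversary: with |349 - 348| <= 1 the inputs can be fully interleaved so that every adjacent pair in the merged output comes from different arrays. Then each of the 696 adjacent pairs must be directly compared, or the algorithm cannot determine their relative order. Standard merge meets this bound.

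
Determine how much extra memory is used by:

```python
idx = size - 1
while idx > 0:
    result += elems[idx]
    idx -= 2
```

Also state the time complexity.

Space complexity: O(1).
Only a constant amount of auxiliary storage is used; nothing grows with n.
Time complexity: O(n).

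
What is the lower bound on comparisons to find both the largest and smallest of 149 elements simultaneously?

Pair elements first (floor(149/2) comparisons), then find max among winners and min among losers. Total: ceil(3*149/2) - 2 = 222 comparisons.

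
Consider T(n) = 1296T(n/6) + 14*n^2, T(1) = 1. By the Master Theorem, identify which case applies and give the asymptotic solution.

a=1296, b=6, f(n)=14*n^2.
log_6(1296) = 4 > 2.
Since f(n) = O(n^2) is polynomially smaller than n^4, Case 1 applies.
T(n) = Theta(n^4).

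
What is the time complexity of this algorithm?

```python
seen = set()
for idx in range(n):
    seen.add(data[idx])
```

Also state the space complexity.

Time complexity: O(n).
Space complexity: O(n).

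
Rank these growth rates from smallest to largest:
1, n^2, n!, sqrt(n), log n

Ordered by growth rate: 1 < log n < sqrt(n) < n^2 < n!.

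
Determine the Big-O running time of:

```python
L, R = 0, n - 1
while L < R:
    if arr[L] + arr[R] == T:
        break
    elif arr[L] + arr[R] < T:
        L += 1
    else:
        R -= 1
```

Time complexity: O(n).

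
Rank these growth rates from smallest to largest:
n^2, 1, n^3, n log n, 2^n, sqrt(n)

Ordered by growth rate: 1 < sqrt(n) < n log n < n^2 < n^3 < 2^n.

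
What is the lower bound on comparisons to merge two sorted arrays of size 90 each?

To merge two sorted arrays of size 90, we need at least 179 comparisons in the worst case. An adversary can force every element to be compared.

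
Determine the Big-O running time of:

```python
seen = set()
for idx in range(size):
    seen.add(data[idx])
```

Time complexity: O(n).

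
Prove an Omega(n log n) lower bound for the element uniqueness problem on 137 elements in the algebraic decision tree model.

In the algebraic decision tree model, element uniqueness on 137 elements is equivalent to determining which cell of an arrangement of C(137,2) = 9316 hyperplanes x_i = x_j contains the input point. Ben-Or's theorem shows this requires Omega(n log n).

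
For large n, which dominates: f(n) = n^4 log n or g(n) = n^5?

g(n) = n^5 grows faster: n^5 / (n^4 log n) = n/log n -> infinity.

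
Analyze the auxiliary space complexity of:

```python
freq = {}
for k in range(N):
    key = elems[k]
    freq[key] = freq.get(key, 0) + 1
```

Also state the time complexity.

Space complexity: O(n).
Auxiliary storage grows linearly with the input size n in the worst case.
Time complexity: O(n).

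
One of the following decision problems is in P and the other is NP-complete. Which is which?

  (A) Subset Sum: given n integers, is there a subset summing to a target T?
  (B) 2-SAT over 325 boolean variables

(A) is NP-complete: one of Karp's 21 NP-complete problems.
(B) is P: 2-SAT is solvable in linear time via implication-graph SCCs.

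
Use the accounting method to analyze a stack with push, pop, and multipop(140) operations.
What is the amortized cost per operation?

Assign 2 credits per push (1 for the push, 1 saved for a future pop). Each pop or element popped by multipop(140) uses 1 saved credit. Total credits never go negative, so amortized cost is O(1).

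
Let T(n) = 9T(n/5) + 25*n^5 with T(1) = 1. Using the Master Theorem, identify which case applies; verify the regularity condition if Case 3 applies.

a=9, b=5, f(n)=25*n^5.
log_5(9) = 1.365 < 5.
f(n) = Omega(n^(1.365+epsilon)) for some epsilon > 0, so Case 3 is the candidate.
Regularity: a*f(n/b) = 9*25*(n/5)^5 = (9/3125)*25*n^5 <= c*f(n) with c = 9/3125 < 1. Satisfied.
Case 3: T(n) = Theta(n^5).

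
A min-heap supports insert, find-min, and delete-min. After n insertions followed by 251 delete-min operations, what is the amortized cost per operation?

Insert takes O(log n) worst case. Delete-min takes O(log n). Over a sequence of n inserts and 251 delete-mins, total cost is O((n + 251) log n). Amortized per operation: O(log n).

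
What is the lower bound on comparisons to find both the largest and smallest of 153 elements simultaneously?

Pair elements first (floor(153/2) comparisons), then find max among winners and min among losers. Total: ceil(3*153/2) - 2 = 228 comparisons.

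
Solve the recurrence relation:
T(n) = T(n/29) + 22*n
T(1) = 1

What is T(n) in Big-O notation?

Geometric series: 22*n*(1 + 1/29 + 1/29^2 + ...) = O(n). T(n) = O(n).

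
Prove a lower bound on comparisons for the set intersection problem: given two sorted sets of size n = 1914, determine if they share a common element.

For two sorted arrays of size n = 1914, any correct algorithm must examine Omega(n) elements. If fewer are examined, an adversary places a common element in an unexamined gap. A merge-based scan achieves O(n), so the bound is tight.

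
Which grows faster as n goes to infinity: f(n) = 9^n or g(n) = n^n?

g(n) = n^n grows faster: n^n / 9^n = (n/9)^n -> infinity once n > 9.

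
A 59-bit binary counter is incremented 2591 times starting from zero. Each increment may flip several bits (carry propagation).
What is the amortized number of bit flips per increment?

Bit i flips on every 2^i-th increment, so over 2591 increments bit i flips floor(2591/2^i) times. Summing over i: total flips < 2 * 2591. Amortized: < 2 = O(1) per increment.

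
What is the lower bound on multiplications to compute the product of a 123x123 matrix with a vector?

A 123x123 matrix-vector product has 123 inner products of length 123. Output depends on all 123^2 = 15129 matrix entries. At least 15129 multiplications needed.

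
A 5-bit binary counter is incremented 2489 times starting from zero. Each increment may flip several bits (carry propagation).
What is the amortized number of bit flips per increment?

Bit i flips on every 2^i-th increment, so over 2489 increments bit i flips floor(2489/2^i) times. Summing over i: total flips < 2 * 2489. Amortized: < 2 = O(1) per increment.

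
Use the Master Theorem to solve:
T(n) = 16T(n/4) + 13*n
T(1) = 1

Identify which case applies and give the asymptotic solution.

a=16, b=4, f(n)=13*n.
log_4(16) = 2 > 1.
Since f(n) = O(n^1) is polynomially smaller than n^2, Case 1 applies.
T(n) = Theta(n^2).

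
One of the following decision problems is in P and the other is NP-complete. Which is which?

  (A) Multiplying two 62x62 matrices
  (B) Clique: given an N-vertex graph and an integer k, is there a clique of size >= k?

(A) is P: the schoolbook algorithm runs in O(n^3).
(B) is NP-complete: complement of Independent Set / Vertex Cover (with k part of the input).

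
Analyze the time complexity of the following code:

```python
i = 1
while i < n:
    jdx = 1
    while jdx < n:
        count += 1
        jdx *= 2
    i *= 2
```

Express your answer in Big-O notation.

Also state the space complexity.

Time complexity: O(log^2 n).
Space complexity: O(1).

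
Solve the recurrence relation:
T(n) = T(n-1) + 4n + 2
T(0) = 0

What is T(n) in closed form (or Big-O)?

Dominant term in sum is 4*sum(i, i=1..n) = 4*n*(n+1)/2 = O(n^2).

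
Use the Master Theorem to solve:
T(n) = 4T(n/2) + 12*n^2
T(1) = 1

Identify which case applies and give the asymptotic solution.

a=4, b=2, f(n)=12*n^2.
log_2(4) = 2, so n^(log_b(a)) = n^2.
f(n) = Theta(n^2), so Case 2 applies.
T(n) = Theta(n^2 log n).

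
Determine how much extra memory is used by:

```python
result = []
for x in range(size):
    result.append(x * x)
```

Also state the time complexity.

Space complexity: O(n).
Auxiliary storage grows linearly with the input size n in the worst case.
Time complexity: O(n).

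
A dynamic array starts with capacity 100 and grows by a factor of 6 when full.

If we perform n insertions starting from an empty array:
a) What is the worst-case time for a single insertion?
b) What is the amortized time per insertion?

(a) Worst-case single insertion: O(n) -- when the array is full at capacity c, the resize copies all c elements, and c can be Theta(n).
(b) Resizes happen at sizes 100, 600, 3600, ... Total copy cost for n insertions: 100 + 600 + ... = O(n) (geometric series with ratio 1/6). Amortized cost per insertion: O(n)/n = O(1).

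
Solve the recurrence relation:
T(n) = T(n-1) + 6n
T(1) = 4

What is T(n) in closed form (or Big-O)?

Unrolling: T(n) = 4 + 6*(2 + 3 + ... + n) = 4 + 6*(n(n+1)/2 - 1) = O(n^2).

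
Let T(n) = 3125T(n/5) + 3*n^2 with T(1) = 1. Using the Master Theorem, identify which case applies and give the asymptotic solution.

a=3125, b=5, f(n)=3*n^2.
log_5(3125) = 5 > 2.
Since f(n) = O(n^2) is polynomially smaller than n^5, Case 1 applies.
T(n) = Theta(n^5).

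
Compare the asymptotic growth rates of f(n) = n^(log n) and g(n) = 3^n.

g(n) = 3^n grows faster: take logs: log(n^(log n)) = (log n)^2, log(3^n) = n log 3; n dominates (log n)^2.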